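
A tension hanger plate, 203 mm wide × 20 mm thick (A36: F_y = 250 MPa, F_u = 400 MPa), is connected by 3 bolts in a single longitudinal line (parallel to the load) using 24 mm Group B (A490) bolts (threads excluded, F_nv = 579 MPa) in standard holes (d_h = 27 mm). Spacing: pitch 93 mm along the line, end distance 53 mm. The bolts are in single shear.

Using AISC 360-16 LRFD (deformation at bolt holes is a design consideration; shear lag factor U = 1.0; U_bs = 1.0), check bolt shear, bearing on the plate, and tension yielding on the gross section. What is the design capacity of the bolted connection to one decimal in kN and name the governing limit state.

589.4 kN (bolt shear governs)

Bolt shear: A_b = π(24)²/4 = 452.39 mm². φR_n = 0.75 × 579 × 452.39 × 3 × 1 = 589.4 kN.
Bearing (20 mm plate, F_u = 400 MPa): end bolts L_c = 53 − 27/2 = 39.5, R_n = min(1.2×39.5×20×400, 2.4×24×20×400) = 379.2 kN/bolt; interior L_c = 93 − 27 = 66, R_n = 460.8 kN/bolt. φR_n = 0.75 × (1×379.2 + 2×460.8) = 975.6 kN.
Tension yield (gross): A_g = 203×20 = 4060 mm². φR_n = 0.90 × 250 × 4060 = 913.5 kN.
Governing: min(589.4, 975.6, 913.5) = 589.4 kN → bolt shear.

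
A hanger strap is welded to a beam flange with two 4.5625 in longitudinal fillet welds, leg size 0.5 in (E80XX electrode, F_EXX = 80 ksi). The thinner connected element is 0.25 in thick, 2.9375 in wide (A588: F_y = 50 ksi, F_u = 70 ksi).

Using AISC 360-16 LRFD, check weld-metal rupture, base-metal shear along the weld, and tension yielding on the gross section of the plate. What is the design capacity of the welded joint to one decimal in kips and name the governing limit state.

Weld metal: throat = 0.707×0.5 = 0.3535 in, L = 2×4.5625 = 9.125 in. φR_n = 0.75 × 0.6 × 80 × 0.3535 × 9.125 = 116.1 kips.
Base metal shear (0.25 in plate): yield φR_n = 1.0×0.6×50×0.25×9.125 = 68.4 kips; rupture φR_n = 0.75×0.6×70×0.25×9.125 = 71.9 kips; take 68.4 kips (yield).
Tension yield (gross): A_g = 2.9375×0.25 = 0.73438 in². φR_n = 0.90 × 50 × 0.73438 = 33.0 kips.
Governing: min(116.1, 68.4, 33.0) = 33.0 kips → gross-section yield.

33.0 kips (gross-section yield governs)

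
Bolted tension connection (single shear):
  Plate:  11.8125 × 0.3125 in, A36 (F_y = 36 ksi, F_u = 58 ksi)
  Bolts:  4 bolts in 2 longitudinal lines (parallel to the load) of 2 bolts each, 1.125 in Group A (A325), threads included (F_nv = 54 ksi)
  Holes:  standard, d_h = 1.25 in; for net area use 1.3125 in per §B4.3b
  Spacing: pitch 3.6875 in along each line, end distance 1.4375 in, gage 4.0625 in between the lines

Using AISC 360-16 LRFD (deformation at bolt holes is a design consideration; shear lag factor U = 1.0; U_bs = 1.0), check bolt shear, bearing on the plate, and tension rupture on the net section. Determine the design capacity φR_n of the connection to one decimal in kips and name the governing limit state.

Bolt shear: A_b = π(1.125)²/4 = 0.99402 in². φR_n = 0.75 × 54 × 0.99402 × 4 × 1 = 161.0 kips.
Bearing (0.3125 in plate, F_u = 58 ksi): end bolts L_c = 1.4375 − 1.25/2 = 0.8125, R_n = min(1.2×0.8125×0.3125×58, 2.4×1.125×0.3125×58) = 17.672 kips/bolt; interior L_c = 3.6875 − 1.25 = 2.4375, R_n = 48.938 kips/bolt. φR_n = 0.75 × (2×17.672 + 2×48.938) = 99.9 kips.
Tension rupture (net): A_n = (11.8125 − 2×1.3125)×0.3125 = 2.8711 in² (U = 1.0, A_e = A_n). φR_n = 0.75 × 58 × 2.8711 = 124.9 kips.
Governing: min(161.0, 99.9, 124.9) = 99.9 kips → bearing.

99.9 kips (bearing governs)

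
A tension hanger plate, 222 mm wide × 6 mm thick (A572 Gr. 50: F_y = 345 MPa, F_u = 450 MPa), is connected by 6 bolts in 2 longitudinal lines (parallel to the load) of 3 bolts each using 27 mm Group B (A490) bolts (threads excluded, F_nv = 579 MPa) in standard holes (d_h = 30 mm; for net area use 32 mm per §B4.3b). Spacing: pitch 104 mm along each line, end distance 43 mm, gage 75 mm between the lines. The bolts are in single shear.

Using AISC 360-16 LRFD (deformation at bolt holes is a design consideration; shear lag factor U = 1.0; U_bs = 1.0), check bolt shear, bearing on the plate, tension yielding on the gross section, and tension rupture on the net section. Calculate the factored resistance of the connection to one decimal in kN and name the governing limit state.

320.0 kN (net-section rupture governs)

Bolt shear: A_b = π(27)²/4 = 572.56 mm². φR_n = 0.75 × 579 × 572.56 × 6 × 1 = 1491.8 kN.
Bearing (6 mm plate, F_u = 450 MPa): end bolts L_c = 43 − 30/2 = 28, R_n = min(1.2×28×6×450, 2.4×27×6×450) = 90.72 kN/bolt; interior L_c = 104 − 30 = 74, R_n = 174.96 kN/bolt. φR_n = 0.75 × (2×90.72 + 4×174.96) = 661.0 kN.
Tension yield (gross): A_g = 222×6 = 1332 mm². φR_n = 0.90 × 345 × 1332 = 413.6 kN.
Tension rupture (net): A_n = (222 − 2×32)×6 = 948 mm² (U = 1.0, A_e = A_n). φR_n = 0.75 × 450 × 948 = 320.0 kN.
Governing: min(1491.8, 661.0, 413.6, 320.0) = 320.0 kN → net-section rupture.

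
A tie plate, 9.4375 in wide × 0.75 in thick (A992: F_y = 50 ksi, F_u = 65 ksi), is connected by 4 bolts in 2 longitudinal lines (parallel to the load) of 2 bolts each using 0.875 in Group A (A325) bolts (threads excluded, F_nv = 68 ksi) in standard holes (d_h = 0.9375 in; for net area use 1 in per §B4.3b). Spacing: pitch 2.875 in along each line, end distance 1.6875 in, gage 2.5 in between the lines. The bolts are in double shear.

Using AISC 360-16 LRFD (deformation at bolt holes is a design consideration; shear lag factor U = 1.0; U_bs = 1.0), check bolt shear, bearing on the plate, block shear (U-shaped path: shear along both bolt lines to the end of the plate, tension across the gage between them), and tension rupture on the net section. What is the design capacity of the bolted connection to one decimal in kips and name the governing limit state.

Bolt shear: A_b = π(0.875)²/4 = 0.60132 in². φR_n = 0.75 × 68 × 0.60132 × 4 × 2 = 245.3 kips.
Bearing (0.75 in plate, F_u = 65 ksi): end bolts L_c = 1.6875 − 0.9375/2 = 1.21875, R_n = min(1.2×1.21875×0.75×65, 2.4×0.875×0.75×65) = 71.297 kips/bolt; interior L_c = 2.875 − 0.9375 = 1.9375, R_n = 102.38 kips/bolt. φR_n = 0.75 × (2×71.297 + 2×102.38) = 260.5 kips.
Block shear: shear path 2×[1.6875+1×2.875] = 2×4.5625 in, A_gv = 6.8438, A_nv = 2×(4.5625 − 1.5×1)×0.75 = 4.5938 in²; tension across gage: (2.5 − 1×1)×0.75 = 1.125 in². R_n = min(0.6×65×4.5938, 0.6×50×6.8438) + 1.0×65×1.125 = min(179.16, 205.31) + 73.125 = 252.29 kips. φR_n = 0.75 × 252.29 = 189.2 kips.
Tension rupture (net): A_n = (9.4375 − 2×1)×0.75 = 5.5781 in² (U = 1.0, A_e = A_n). φR_n = 0.75 × 65 × 5.5781 = 271.9 kips.
Governing: min(245.3, 260.5, 189.2, 271.9) = 189.2 kips → block shear.

189.2 kips (block shear governs)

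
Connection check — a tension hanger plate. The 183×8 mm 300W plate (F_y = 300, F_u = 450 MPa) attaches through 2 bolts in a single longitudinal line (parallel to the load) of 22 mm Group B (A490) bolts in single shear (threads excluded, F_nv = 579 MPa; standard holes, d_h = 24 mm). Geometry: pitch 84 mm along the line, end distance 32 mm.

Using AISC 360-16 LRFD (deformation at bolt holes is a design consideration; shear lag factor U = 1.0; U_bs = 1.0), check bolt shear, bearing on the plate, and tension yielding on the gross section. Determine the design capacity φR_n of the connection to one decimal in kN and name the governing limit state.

Bolt shear: A_b = π(22)²/4 = 380.13 mm². φR_n = 0.75 × 579 × 380.13 × 2 × 1 = 330.1 kN.
Bearing (8 mm plate, F_u = 450 MPa): end bolts L_c = 32 − 24/2 = 20, R_n = min(1.2×20×8×450, 2.4×22×8×450) = 86.4 kN/bolt; interior L_c = 84 − 24 = 60, R_n = 190.08 kN/bolt. φR_n = 0.75 × (1×86.4 + 1×190.08) = 207.4 kN.
Tension yield (gross): A_g = 183×8 = 1464 mm². φR_n = 0.90 × 300 × 1464 = 395.3 kN.
Governing: min(330.1, 207.4, 395.3) = 207.4 kN → bearing.

207.4 kN (bearing governs)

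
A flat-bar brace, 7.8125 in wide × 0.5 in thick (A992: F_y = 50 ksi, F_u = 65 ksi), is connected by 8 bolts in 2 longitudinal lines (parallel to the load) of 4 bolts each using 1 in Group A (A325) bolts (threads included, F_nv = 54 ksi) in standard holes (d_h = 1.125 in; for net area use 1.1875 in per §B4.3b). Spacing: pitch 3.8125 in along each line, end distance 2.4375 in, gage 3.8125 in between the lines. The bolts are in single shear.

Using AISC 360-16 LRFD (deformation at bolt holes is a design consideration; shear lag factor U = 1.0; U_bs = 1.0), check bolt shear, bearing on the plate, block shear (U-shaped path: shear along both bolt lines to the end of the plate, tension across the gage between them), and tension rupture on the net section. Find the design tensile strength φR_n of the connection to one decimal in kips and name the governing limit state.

132.5 kips (net-section rupture governs)

Bolt shear: A_b = π(1)²/4 = 0.7854 in². φR_n = 0.75 × 54 × 0.7854 × 8 × 1 = 254.5 kips.
Bearing (0.5 in plate, F_u = 65 ksi): end bolts L_c = 2.4375 − 1.125/2 = 1.875, R_n = min(1.2×1.875×0.5×65, 2.4×1×0.5×65) = 73.125 kips/bolt; interior L_c = 3.8125 − 1.125 = 2.6875, R_n = 78 kips/bolt. φR_n = 0.75 × (2×73.125 + 6×78) = 460.7 kips.
Block shear: shear path 2×[2.4375+3×3.8125] = 2×13.875 in, A_gv = 13.875, A_nv = 2×(13.875 − 3.5×1.1875)×0.5 = 9.7188 in²; tension across gage: (3.8125 − 1×1.1875)×0.5 = 1.3125 in². R_n = min(0.6×65×9.7188, 0.6×50×13.875) + 1.0×65×1.3125 = min(379.03, 416.25) + 85.313 = 464.34 kips. φR_n = 0.75 × 464.34 = 348.3 kips.
Tension rupture (net): A_n = (7.8125 − 2×1.1875)×0.5 = 2.7188 in² (U = 1.0, A_e = A_n). φR_n = 0.75 × 65 × 2.7188 = 132.5 kips.
Governing: min(254.5, 460.7, 348.3, 132.5) = 132.5 kips → net-section rupture.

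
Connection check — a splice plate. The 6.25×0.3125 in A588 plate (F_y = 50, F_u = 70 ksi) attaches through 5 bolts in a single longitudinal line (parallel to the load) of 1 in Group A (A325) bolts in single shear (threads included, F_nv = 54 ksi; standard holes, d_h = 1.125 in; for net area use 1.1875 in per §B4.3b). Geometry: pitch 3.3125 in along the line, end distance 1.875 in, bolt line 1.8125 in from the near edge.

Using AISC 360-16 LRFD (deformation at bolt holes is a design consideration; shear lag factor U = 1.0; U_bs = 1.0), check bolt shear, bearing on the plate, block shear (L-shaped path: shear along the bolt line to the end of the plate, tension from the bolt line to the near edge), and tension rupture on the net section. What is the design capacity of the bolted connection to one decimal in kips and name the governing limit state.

83.1 kips (net-section rupture governs)

Bolt shear: A_b = π(1)²/4 = 0.7854 in². φR_n = 0.75 × 54 × 0.7854 × 5 × 1 = 159.0 kips.
Bearing (0.3125 in plate, F_u = 70 ksi): end bolts L_c = 1.875 − 1.125/2 = 1.3125, R_n = min(1.2×1.3125×0.3125×70, 2.4×1×0.3125×70) = 34.453 kips/bolt; interior L_c = 3.3125 − 1.125 = 2.1875, R_n = 52.5 kips/bolt. φR_n = 0.75 × (1×34.453 + 4×52.5) = 183.3 kips.
Block shear: shear path 1×[1.875+4×3.3125] = 1×15.125 in, A_gv = 4.7266, A_nv = 1×(15.125 − 4.5×1.1875)×0.3125 = 3.0566 in²; tension to near edge: (1.8125 − 0.5×1.1875)×0.3125 = 0.38086 in². R_n = min(0.6×70×3.0566, 0.6×50×4.7266) + 1.0×70×0.38086 = min(128.38, 141.8) + 26.66 = 155.04 kips. φR_n = 0.75 × 155.04 = 116.3 kips.
Tension rupture (net): A_n = (6.25 − 1×1.1875)×0.3125 = 1.582 in² (U = 1.0, A_e = A_n). φR_n = 0.75 × 70 × 1.582 = 83.1 kips.
Governing: min(159.0, 183.3, 116.3, 83.1) = 83.1 kips → net-section rupture.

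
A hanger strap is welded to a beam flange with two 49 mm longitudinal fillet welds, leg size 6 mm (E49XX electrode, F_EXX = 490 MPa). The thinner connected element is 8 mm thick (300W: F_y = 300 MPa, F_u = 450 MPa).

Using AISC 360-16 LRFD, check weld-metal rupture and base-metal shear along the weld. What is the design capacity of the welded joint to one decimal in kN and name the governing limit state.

Weld metal: throat = 0.707×6 = 4.242 mm, L = 2×49 = 98 mm. φR_n = 0.75 × 0.6 × 490 × 4.242 × 98 = 91.7 kN.
Base metal shear (8 mm plate): yield φR_n = 1.0×0.6×300×8×98 = 141.1 kN; rupture φR_n = 0.75×0.6×450×8×98 = 158.8 kN; take 141.1 kN (yield).
Governing: min(91.7, 141.1) = 91.7 kN → weld metal.

91.7 kN (weld metal governs)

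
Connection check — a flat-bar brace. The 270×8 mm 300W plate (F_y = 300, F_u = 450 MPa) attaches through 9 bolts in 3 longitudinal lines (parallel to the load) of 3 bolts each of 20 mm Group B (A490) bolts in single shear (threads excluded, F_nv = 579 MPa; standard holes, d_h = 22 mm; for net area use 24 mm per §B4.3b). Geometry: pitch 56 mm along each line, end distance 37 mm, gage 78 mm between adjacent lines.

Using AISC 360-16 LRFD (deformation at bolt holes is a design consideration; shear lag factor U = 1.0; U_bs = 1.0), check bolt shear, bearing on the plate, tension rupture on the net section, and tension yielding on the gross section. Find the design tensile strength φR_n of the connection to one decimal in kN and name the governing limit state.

Bolt shear: A_b = π(20)²/4 = 314.16 mm². φR_n = 0.75 × 579 × 314.16 × 9 × 1 = 1227.8 kN.
Bearing (8 mm plate, F_u = 450 MPa): end bolts L_c = 37 − 22/2 = 26, R_n = min(1.2×26×8×450, 2.4×20×8×450) = 112.32 kN/bolt; interior L_c = 56 − 22 = 34, R_n = 146.88 kN/bolt. φR_n = 0.75 × (3×112.32 + 6×146.88) = 913.7 kN.
Tension rupture (net): A_n = (270 − 3×24)×8 = 1584 mm² (U = 1.0, A_e = A_n). φR_n = 0.75 × 450 × 1584 = 534.6 kN.
Tension yield (gross): A_g = 270×8 = 2160 mm². φR_n = 0.90 × 300 × 2160 = 583.2 kN.
Governing: min(1227.8, 913.7, 534.6, 583.2) = 534.6 kN → net-section rupture.

534.6 kN (net-section rupture governs)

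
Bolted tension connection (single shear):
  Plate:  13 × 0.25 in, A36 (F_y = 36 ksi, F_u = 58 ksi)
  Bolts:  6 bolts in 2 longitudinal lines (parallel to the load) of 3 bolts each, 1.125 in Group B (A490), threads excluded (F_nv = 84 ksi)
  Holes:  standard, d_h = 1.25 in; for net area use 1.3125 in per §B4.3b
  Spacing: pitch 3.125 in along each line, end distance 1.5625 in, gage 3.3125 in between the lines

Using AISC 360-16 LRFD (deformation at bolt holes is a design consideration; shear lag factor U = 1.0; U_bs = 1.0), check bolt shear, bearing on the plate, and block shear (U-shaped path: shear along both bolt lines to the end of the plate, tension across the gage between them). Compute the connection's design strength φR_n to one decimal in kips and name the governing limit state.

80.9 kips (block shear governs)

Bolt shear: A_b = π(1.125)²/4 = 0.99402 in². φR_n = 0.75 × 84 × 0.99402 × 6 × 1 = 375.7 kips.
Bearing (0.25 in plate, F_u = 58 ksi): end bolts L_c = 1.5625 − 1.25/2 = 0.9375, R_n = min(1.2×0.9375×0.25×58, 2.4×1.125×0.25×58) = 16.313 kips/bolt; interior L_c = 3.125 − 1.25 = 1.875, R_n = 32.625 kips/bolt. φR_n = 0.75 × (2×16.313 + 4×32.625) = 122.3 kips.
Block shear: shear path 2×[1.5625+2×3.125] = 2×7.8125 in, A_gv = 3.9063, A_nv = 2×(7.8125 − 2.5×1.3125)×0.25 = 2.2656 in²; tension across gage: (3.3125 − 1×1.3125)×0.25 = 0.5 in². R_n = min(0.6×58×2.2656, 0.6×36×3.9063) + 1.0×58×0.5 = min(78.843, 84.376) + 29 = 107.84 kips. φR_n = 0.75 × 107.84 = 80.9 kips.
Governing: min(375.7, 122.3, 80.9) = 80.9 kips → block shear.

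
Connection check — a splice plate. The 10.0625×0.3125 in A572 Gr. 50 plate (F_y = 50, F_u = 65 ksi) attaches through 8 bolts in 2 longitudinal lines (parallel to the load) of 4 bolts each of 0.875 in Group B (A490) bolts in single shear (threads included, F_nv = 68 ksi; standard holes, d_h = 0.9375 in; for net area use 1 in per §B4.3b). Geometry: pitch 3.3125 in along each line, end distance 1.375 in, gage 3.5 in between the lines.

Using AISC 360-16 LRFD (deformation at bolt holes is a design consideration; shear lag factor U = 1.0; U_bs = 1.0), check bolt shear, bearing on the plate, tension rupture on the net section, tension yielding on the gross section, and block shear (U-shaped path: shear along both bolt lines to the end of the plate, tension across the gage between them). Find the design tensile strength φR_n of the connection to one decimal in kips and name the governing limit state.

122.8 kips (net-section rupture governs)

Bolt shear: A_b = π(0.875)²/4 = 0.60132 in². φR_n = 0.75 × 68 × 0.60132 × 8 × 1 = 245.3 kips.
Bearing (0.3125 in plate, F_u = 65 ksi): end bolts L_c = 1.375 − 0.9375/2 = 0.90625, R_n = min(1.2×0.90625×0.3125×65, 2.4×0.875×0.3125×65) = 22.09 kips/bolt; interior L_c = 3.3125 − 0.9375 = 2.375, R_n = 42.656 kips/bolt. φR_n = 0.75 × (2×22.09 + 6×42.656) = 225.1 kips.
Tension rupture (net): A_n = (10.0625 − 2×1)×0.3125 = 2.5195 in² (U = 1.0, A_e = A_n). φR_n = 0.75 × 65 × 2.5195 = 122.8 kips.
Tension yield (gross): A_g = 10.0625×0.3125 = 3.1445 in². φR_n = 0.90 × 50 × 3.1445 = 141.5 kips.
Block shear: shear path 2×[1.375+3×3.3125] = 2×11.3125 in, A_gv = 7.0703, A_nv = 2×(11.3125 − 3.5×1)×0.3125 = 4.8828 in²; tension across gage: (3.5 − 1×1)×0.3125 = 0.78125 in². R_n = min(0.6×65×4.8828, 0.6×50×7.0703) + 1.0×65×0.78125 = min(190.43, 212.11) + 50.781 = 241.21 kips. φR_n = 0.75 × 241.21 = 180.9 kips.
Governing: min(245.3, 225.1, 122.8, 141.5, 180.9) = 122.8 kips → net-section rupture.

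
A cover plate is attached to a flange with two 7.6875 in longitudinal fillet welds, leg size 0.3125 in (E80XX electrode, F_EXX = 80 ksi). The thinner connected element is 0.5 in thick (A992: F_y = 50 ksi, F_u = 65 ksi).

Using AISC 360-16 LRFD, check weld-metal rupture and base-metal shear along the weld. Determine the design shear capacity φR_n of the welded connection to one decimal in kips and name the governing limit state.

Weld metal: throat = 0.707×0.3125 = 0.22094 in, L = 2×7.6875 = 15.375 in. φR_n = 0.75 × 0.6 × 80 × 0.22094 × 15.375 = 122.3 kips.
Base metal shear (0.5 in plate): yield φR_n = 1.0×0.6×50×0.5×15.375 = 230.6 kips; rupture φR_n = 0.75×0.6×65×0.5×15.375 = 224.9 kips; take 224.9 kips (rupture).
Governing: min(122.3, 224.9) = 122.3 kips → weld metal.

122.3 kips (weld metal governs)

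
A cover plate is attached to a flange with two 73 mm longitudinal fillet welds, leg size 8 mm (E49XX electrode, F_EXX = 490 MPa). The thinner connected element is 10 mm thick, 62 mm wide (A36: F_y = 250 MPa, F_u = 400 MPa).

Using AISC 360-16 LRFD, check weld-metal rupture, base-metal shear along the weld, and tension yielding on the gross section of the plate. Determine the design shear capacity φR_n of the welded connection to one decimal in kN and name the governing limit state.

139.5 kN (gross-section yield governs)

Weld metal: throat = 0.707×8 = 5.656 mm, L = 2×73 = 146 mm. φR_n = 0.75 × 0.6 × 490 × 5.656 × 146 = 182.1 kN.
Base metal shear (10 mm plate): yield φR_n = 1.0×0.6×250×10×146 = 219.0 kN; rupture φR_n = 0.75×0.6×400×10×146 = 262.8 kN; take 219.0 kN (yield).
Tension yield (gross): A_g = 62×10 = 620 mm². φR_n = 0.90 × 250 × 620 = 139.5 kN.
Governing: min(182.1, 219.0, 139.5) = 139.5 kN → gross-section yield.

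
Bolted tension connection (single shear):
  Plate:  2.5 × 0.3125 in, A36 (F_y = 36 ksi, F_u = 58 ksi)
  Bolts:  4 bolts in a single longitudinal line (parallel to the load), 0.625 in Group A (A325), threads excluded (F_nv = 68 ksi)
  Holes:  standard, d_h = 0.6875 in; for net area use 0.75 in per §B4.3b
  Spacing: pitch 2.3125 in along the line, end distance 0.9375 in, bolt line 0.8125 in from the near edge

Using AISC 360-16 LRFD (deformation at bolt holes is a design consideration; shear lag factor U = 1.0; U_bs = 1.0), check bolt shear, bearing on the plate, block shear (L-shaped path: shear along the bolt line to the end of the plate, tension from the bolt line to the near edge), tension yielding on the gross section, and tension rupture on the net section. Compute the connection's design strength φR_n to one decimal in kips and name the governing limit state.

Bolt shear: A_b = π(0.625)²/4 = 0.3068 in². φR_n = 0.75 × 68 × 0.3068 × 4 × 1 = 62.6 kips.
Bearing (0.3125 in plate, F_u = 58 ksi): end bolts L_c = 0.9375 − 0.6875/2 = 0.59375, R_n = min(1.2×0.59375×0.3125×58, 2.4×0.625×0.3125×58) = 12.914 kips/bolt; interior L_c = 2.3125 − 0.6875 = 1.625, R_n = 27.188 kips/bolt. φR_n = 0.75 × (1×12.914 + 3×27.188) = 70.9 kips.
Block shear: shear path 1×[0.9375+3×2.3125] = 1×7.875 in, A_gv = 2.4609, A_nv = 1×(7.875 − 3.5×0.75)×0.3125 = 1.6406 in²; tension to near edge: (0.8125 − 0.5×0.75)×0.3125 = 0.13672 in². R_n = min(0.6×58×1.6406, 0.6×36×2.4609) + 1.0×58×0.13672 = min(57.093, 53.155) + 7.9298 = 61.085 kips. φR_n = 0.75 × 61.085 = 45.8 kips.
Tension yield (gross): A_g = 2.5×0.3125 = 0.78125 in². φR_n = 0.90 × 36 × 0.78125 = 25.3 kips.
Tension rupture (net): A_n = (2.5 − 1×0.75)×0.3125 = 0.54688 in² (U = 1.0, A_e = A_n). φR_n = 0.75 × 58 × 0.54688 = 23.8 kips.
Governing: min(62.6, 70.9, 45.8, 25.3, 23.8) = 23.8 kips → net-section rupture.

23.8 kips (net-section rupture governs)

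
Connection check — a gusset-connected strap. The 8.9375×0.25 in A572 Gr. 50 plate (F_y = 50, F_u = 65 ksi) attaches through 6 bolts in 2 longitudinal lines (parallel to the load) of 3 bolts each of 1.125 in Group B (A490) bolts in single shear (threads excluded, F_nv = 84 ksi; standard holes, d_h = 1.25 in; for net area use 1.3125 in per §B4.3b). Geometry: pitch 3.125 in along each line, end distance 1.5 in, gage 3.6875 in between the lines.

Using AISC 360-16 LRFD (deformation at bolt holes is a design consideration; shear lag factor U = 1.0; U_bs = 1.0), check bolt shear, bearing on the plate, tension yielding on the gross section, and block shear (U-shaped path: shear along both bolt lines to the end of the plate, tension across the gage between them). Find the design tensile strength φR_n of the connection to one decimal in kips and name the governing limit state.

94.3 kips (block shear governs)

Bolt shear: A_b = π(1.125)²/4 = 0.99402 in². φR_n = 0.75 × 84 × 0.99402 × 6 × 1 = 375.7 kips.
Bearing (0.25 in plate, F_u = 65 ksi): end bolts L_c = 1.5 − 1.25/2 = 0.875, R_n = min(1.2×0.875×0.25×65, 2.4×1.125×0.25×65) = 17.063 kips/bolt; interior L_c = 3.125 − 1.25 = 1.875, R_n = 36.563 kips/bolt. φR_n = 0.75 × (2×17.063 + 4×36.563) = 135.3 kips.
Tension yield (gross): A_g = 8.9375×0.25 = 2.2344 in². φR_n = 0.90 × 50 × 2.2344 = 100.5 kips.
Block shear: shear path 2×[1.5+2×3.125] = 2×7.75 in, A_gv = 3.875, A_nv = 2×(7.75 − 2.5×1.3125)×0.25 = 2.2344 in²; tension across gage: (3.6875 − 1×1.3125)×0.25 = 0.59375 in². R_n = min(0.6×65×2.2344, 0.6×50×3.875) + 1.0×65×0.59375 = min(87.142, 116.25) + 38.594 = 125.74 kips. φR_n = 0.75 × 125.74 = 94.3 kips.
Governing: min(375.7, 135.3, 100.5, 94.3) = 94.3 kips → block shear.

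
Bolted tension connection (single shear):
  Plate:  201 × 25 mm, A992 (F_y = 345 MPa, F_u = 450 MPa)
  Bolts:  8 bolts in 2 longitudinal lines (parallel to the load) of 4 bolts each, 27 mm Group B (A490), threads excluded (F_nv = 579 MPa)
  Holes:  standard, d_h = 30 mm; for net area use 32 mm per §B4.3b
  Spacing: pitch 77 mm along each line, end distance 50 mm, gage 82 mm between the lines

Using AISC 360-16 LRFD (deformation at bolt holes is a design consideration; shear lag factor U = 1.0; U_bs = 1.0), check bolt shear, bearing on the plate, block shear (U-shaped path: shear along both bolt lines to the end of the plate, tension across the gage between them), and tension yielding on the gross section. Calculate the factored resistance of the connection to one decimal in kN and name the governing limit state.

Bolt shear: A_b = π(27)²/4 = 572.56 mm². φR_n = 0.75 × 579 × 572.56 × 8 × 1 = 1989.1 kN.
Bearing (25 mm plate, F_u = 450 MPa): end bolts L_c = 50 − 30/2 = 35, R_n = min(1.2×35×25×450, 2.4×27×25×450) = 472.5 kN/bolt; interior L_c = 77 − 30 = 47, R_n = 634.5 kN/bolt. φR_n = 0.75 × (2×472.5 + 6×634.5) = 3564.0 kN.
Block shear: shear path 2×[50+3×77] = 2×281 mm, A_gv = 14050, A_nv = 2×(281 − 3.5×32)×25 = 8450 mm²; tension across gage: (82 − 1×32)×25 = 1250 mm². R_n = min(0.6×450×8450, 0.6×345×14050) + 1.0×450×1250 = min(2281.5, 2908.4) + 562.5 = 2844 kN. φR_n = 0.75 × 2844 = 2133.0 kN.
Tension yield (gross): A_g = 201×25 = 5025 mm². φR_n = 0.90 × 345 × 5025 = 1560.3 kN.
Governing: min(1989.1, 3564.0, 2133.0, 1560.3) = 1560.3 kN → gross-section yield.

1560.3 kN (gross-section yield governs)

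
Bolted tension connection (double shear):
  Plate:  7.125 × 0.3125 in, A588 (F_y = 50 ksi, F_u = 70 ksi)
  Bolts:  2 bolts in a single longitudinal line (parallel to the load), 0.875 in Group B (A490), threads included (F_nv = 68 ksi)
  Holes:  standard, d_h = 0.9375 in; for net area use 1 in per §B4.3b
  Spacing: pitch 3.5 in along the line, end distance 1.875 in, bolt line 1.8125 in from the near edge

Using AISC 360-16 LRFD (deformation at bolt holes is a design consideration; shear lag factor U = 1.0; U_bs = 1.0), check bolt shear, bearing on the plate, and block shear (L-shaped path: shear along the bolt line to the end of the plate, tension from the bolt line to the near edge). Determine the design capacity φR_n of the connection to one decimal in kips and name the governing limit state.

59.3 kips (block shear governs)

Bolt shear: A_b = π(0.875)²/4 = 0.60132 in². φR_n = 0.75 × 68 × 0.60132 × 2 × 2 = 122.7 kips.
Bearing (0.3125 in plate, F_u = 70 ksi): end bolts L_c = 1.875 − 0.9375/2 = 1.40625, R_n = min(1.2×1.40625×0.3125×70, 2.4×0.875×0.3125×70) = 36.914 kips/bolt; interior L_c = 3.5 − 0.9375 = 2.5625, R_n = 45.938 kips/bolt. φR_n = 0.75 × (1×36.914 + 1×45.938) = 62.1 kips.
Block shear: shear path 1×[1.875+1×3.5] = 1×5.375 in, A_gv = 1.6797, A_nv = 1×(5.375 − 1.5×1)×0.3125 = 1.2109 in²; tension to near edge: (1.8125 − 0.5×1)×0.3125 = 0.41016 in². R_n = min(0.6×70×1.2109, 0.6×50×1.6797) + 1.0×70×0.41016 = min(50.858, 50.391) + 28.711 = 79.102 kips. φR_n = 0.75 × 79.102 = 59.3 kips.
Governing: min(122.7, 62.1, 59.3) = 59.3 kips → block shear.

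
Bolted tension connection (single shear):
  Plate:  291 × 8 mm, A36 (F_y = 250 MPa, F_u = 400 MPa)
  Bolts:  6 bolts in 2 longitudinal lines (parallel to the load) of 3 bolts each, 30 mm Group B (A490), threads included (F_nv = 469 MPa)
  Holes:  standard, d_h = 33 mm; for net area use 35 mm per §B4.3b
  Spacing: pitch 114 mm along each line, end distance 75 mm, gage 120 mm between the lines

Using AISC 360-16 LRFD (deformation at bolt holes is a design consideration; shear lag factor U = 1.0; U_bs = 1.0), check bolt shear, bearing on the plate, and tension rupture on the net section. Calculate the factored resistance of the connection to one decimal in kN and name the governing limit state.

Bolt shear: A_b = π(30)²/4 = 706.86 mm². φR_n = 0.75 × 469 × 706.86 × 6 × 1 = 1491.8 kN.
Bearing (8 mm plate, F_u = 400 MPa): end bolts L_c = 75 − 33/2 = 58.5, R_n = min(1.2×58.5×8×400, 2.4×30×8×400) = 224.64 kN/bolt; interior L_c = 114 − 33 = 81, R_n = 230.4 kN/bolt. φR_n = 0.75 × (2×224.64 + 4×230.4) = 1028.2 kN.
Tension rupture (net): A_n = (291 − 2×35)×8 = 1768 mm² (U = 1.0, A_e = A_n). φR_n = 0.75 × 400 × 1768 = 530.4 kN.
Governing: min(1491.8, 1028.2, 530.4) = 530.4 kN → net-section rupture.

530.4 kN (net-section rupture governs)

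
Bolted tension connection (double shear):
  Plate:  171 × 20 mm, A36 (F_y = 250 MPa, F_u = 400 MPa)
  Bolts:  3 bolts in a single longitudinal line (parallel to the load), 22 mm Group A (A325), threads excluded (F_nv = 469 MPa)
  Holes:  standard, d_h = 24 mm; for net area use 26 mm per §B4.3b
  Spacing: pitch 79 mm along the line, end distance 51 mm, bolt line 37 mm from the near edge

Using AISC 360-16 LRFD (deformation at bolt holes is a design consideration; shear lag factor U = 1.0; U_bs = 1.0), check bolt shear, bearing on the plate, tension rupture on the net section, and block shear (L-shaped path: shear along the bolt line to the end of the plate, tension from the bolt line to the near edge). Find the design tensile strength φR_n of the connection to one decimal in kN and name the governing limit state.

614.3 kN (block shear governs)

Bolt shear: A_b = π(22)²/4 = 380.13 mm². φR_n = 0.75 × 469 × 380.13 × 3 × 2 = 802.3 kN.
Bearing (20 mm plate, F_u = 400 MPa): end bolts L_c = 51 − 24/2 = 39, R_n = min(1.2×39×20×400, 2.4×22×20×400) = 374.4 kN/bolt; interior L_c = 79 − 24 = 55, R_n = 422.4 kN/bolt. φR_n = 0.75 × (1×374.4 + 2×422.4) = 914.4 kN.
Tension rupture (net): A_n = (171 − 1×26)×20 = 2900 mm² (U = 1.0, A_e = A_n). φR_n = 0.75 × 400 × 2900 = 870.0 kN.
Block shear: shear path 1×[51+2×79] = 1×209 mm, A_gv = 4180, A_nv = 1×(209 − 2.5×26)×20 = 2880 mm²; tension to near edge: (37 − 0.5×26)×20 = 480 mm². R_n = min(0.6×400×2880, 0.6×250×4180) + 1.0×400×480 = min(691.2, 627) + 192 = 819 kN. φR_n = 0.75 × 819 = 614.3 kN.
Governing: min(802.3, 914.4, 870.0, 614.3) = 614.3 kN → block shear.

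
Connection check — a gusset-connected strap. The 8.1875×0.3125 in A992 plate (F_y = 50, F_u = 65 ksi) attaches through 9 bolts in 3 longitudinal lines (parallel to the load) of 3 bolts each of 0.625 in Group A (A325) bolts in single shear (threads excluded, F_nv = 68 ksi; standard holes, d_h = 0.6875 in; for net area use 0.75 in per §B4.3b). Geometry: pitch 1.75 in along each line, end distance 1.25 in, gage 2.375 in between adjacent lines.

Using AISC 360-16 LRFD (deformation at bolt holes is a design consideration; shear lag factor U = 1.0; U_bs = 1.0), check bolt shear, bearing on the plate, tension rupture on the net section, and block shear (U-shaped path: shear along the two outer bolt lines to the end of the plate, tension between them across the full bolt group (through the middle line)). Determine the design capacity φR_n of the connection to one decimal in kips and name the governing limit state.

Bolt shear: A_b = π(0.625)²/4 = 0.3068 in². φR_n = 0.75 × 68 × 0.3068 × 9 × 1 = 140.8 kips.
Bearing (0.3125 in plate, F_u = 65 ksi): end bolts L_c = 1.25 − 0.6875/2 = 0.90625, R_n = min(1.2×0.90625×0.3125×65, 2.4×0.625×0.3125×65) = 22.09 kips/bolt; interior L_c = 1.75 − 0.6875 = 1.0625, R_n = 25.898 kips/bolt. φR_n = 0.75 × (3×22.09 + 6×25.898) = 166.2 kips.
Tension rupture (net): A_n = (8.1875 − 3×0.75)×0.3125 = 1.8555 in² (U = 1.0, A_e = A_n). φR_n = 0.75 × 65 × 1.8555 = 90.5 kips.
Block shear: shear path 2×[1.25+2×1.75] = 2×4.75 in, A_gv = 2.9688, A_nv = 2×(4.75 − 2.5×0.75)×0.3125 = 1.7969 in²; tension across gage: (4.75 − 2×0.75)×0.3125 = 1.0156 in². R_n = min(0.6×65×1.7969, 0.6×50×2.9688) + 1.0×65×1.0156 = min(70.079, 89.064) + 66.014 = 136.09 kips. φR_n = 0.75 × 136.09 = 102.1 kips.
Governing: min(140.8, 166.2, 90.5, 102.1) = 90.5 kips → net-section rupture.

90.5 kips (net-section rupture governs)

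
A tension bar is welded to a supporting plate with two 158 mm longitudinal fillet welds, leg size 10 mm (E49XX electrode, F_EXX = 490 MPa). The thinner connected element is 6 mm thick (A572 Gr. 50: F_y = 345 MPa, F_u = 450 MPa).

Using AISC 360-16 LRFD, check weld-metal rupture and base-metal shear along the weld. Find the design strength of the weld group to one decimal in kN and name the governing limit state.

383.9 kN (base-metal shear governs)

Weld metal: throat = 0.707×10 = 7.07 mm, L = 2×158 = 316 mm. φR_n = 0.75 × 0.6 × 490 × 7.07 × 316 = 492.6 kN.
Base metal shear (6 mm plate): yield φR_n = 1.0×0.6×345×6×316 = 392.5 kN; rupture φR_n = 0.75×0.6×450×6×316 = 383.9 kN; take 383.9 kN (rupture).
Governing: min(492.6, 383.9) = 383.9 kN → base-metal shear.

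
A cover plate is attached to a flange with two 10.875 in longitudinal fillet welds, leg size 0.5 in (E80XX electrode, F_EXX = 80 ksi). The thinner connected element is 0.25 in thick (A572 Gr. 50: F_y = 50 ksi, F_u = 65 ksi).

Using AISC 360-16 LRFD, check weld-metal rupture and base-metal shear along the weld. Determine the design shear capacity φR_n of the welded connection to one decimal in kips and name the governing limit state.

159.0 kips (base-metal shear governs)

Weld metal: throat = 0.707×0.5 = 0.3535 in, L = 2×10.875 = 21.75 in. φR_n = 0.75 × 0.6 × 80 × 0.3535 × 21.75 = 276.8 kips.
Base metal shear (0.25 in plate): yield φR_n = 1.0×0.6×50×0.25×21.75 = 163.1 kips; rupture φR_n = 0.75×0.6×65×0.25×21.75 = 159.0 kips; take 159.0 kips (rupture).
Governing: min(276.8, 159.0) = 159.0 kips → base-metal shear.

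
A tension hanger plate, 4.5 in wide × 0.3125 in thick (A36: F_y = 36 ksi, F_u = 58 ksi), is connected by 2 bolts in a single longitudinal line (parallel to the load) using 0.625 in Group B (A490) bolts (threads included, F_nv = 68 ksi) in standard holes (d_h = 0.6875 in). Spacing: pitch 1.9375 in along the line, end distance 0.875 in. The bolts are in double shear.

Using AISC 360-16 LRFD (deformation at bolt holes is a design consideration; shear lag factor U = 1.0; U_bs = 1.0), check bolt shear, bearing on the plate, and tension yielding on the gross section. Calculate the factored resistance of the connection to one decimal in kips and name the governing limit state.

Bolt shear: A_b = π(0.625)²/4 = 0.3068 in². φR_n = 0.75 × 68 × 0.3068 × 2 × 2 = 62.6 kips.
Bearing (0.3125 in plate, F_u = 58 ksi): end bolts L_c = 0.875 − 0.6875/2 = 0.53125, R_n = min(1.2×0.53125×0.3125×58, 2.4×0.625×0.3125×58) = 11.555 kips/bolt; interior L_c = 1.9375 − 0.6875 = 1.25, R_n = 27.188 kips/bolt. φR_n = 0.75 × (1×11.555 + 1×27.188) = 29.1 kips.
Tension yield (gross): A_g = 4.5×0.3125 = 1.4063 in². φR_n = 0.90 × 36 × 1.4063 = 45.6 kips.
Governing: min(62.6, 29.1, 45.6) = 29.1 kips → bearing.

29.1 kips (bearing governs)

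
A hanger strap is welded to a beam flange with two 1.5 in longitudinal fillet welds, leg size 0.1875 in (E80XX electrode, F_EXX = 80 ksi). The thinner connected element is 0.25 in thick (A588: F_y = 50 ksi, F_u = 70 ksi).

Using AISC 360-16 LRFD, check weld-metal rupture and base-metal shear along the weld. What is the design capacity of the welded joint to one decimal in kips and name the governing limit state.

14.3 kips (weld metal governs)

Weld metal: throat = 0.707×0.1875 = 0.13256 in, L = 2×1.5 = 3 in. φR_n = 0.75 × 0.6 × 80 × 0.13256 × 3 = 14.3 kips.
Base metal shear (0.25 in plate): yield φR_n = 1.0×0.6×50×0.25×3 = 22.5 kips; rupture φR_n = 0.75×0.6×70×0.25×3 = 23.6 kips; take 22.5 kips (yield).
Governing: min(14.3, 22.5) = 14.3 kips → weld metal.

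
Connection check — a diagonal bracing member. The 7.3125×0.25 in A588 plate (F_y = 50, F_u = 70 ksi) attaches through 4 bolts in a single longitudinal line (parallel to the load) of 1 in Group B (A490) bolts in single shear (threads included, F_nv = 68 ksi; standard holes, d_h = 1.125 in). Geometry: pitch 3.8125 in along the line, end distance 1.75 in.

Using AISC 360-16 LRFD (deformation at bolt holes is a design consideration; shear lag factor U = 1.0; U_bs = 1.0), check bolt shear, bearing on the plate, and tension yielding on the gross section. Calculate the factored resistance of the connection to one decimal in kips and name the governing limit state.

Bolt shear: A_b = π(1)²/4 = 0.7854 in². φR_n = 0.75 × 68 × 0.7854 × 4 × 1 = 160.2 kips.
Bearing (0.25 in plate, F_u = 70 ksi): end bolts L_c = 1.75 − 1.125/2 = 1.1875, R_n = min(1.2×1.1875×0.25×70, 2.4×1×0.25×70) = 24.938 kips/bolt; interior L_c = 3.8125 − 1.125 = 2.6875, R_n = 42 kips/bolt. φR_n = 0.75 × (1×24.938 + 3×42) = 113.2 kips.
Tension yield (gross): A_g = 7.3125×0.25 = 1.8281 in². φR_n = 0.90 × 50 × 1.8281 = 82.3 kips.
Governing: min(160.2, 113.2, 82.3) = 82.3 kips → gross-section yield.

82.3 kips (gross-section yield governs)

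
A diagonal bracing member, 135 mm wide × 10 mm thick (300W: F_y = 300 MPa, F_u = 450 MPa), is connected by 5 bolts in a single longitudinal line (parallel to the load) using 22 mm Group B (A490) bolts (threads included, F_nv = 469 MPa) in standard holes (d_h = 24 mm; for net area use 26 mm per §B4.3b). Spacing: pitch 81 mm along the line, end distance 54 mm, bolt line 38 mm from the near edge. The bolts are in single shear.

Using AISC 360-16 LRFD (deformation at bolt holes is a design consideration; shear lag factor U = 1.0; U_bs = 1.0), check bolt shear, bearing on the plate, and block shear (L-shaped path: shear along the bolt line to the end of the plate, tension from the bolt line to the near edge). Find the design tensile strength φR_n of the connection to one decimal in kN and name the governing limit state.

Bolt shear: A_b = π(22)²/4 = 380.13 mm². φR_n = 0.75 × 469 × 380.13 × 5 × 1 = 668.6 kN.
Bearing (10 mm plate, F_u = 450 MPa): end bolts L_c = 54 − 24/2 = 42, R_n = min(1.2×42×10×450, 2.4×22×10×450) = 226.8 kN/bolt; interior L_c = 81 − 24 = 57, R_n = 237.6 kN/bolt. φR_n = 0.75 × (1×226.8 + 4×237.6) = 882.9 kN.
Block shear: shear path 1×[54+4×81] = 1×378 mm, A_gv = 3780, A_nv = 1×(378 − 4.5×26)×10 = 2610 mm²; tension to near edge: (38 − 0.5×26)×10 = 250 mm². R_n = min(0.6×450×2610, 0.6×300×3780) + 1.0×450×250 = min(704.7, 680.4) + 112.5 = 792.9 kN. φR_n = 0.75 × 792.9 = 594.7 kN.
Governing: min(668.6, 882.9, 594.7) = 594.7 kN → block shear.

594.7 kN (block shear governs)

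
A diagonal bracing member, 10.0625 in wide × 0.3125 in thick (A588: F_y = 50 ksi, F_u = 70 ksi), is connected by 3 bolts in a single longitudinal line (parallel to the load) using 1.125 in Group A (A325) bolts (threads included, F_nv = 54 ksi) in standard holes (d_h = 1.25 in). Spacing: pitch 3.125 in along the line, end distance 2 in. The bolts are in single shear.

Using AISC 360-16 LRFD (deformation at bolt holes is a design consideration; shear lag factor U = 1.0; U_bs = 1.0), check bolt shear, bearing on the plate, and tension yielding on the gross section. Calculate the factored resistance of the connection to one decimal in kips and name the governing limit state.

Bolt shear: A_b = π(1.125)²/4 = 0.99402 in². φR_n = 0.75 × 54 × 0.99402 × 3 × 1 = 120.8 kips.
Bearing (0.3125 in plate, F_u = 70 ksi): end bolts L_c = 2 − 1.25/2 = 1.375, R_n = min(1.2×1.375×0.3125×70, 2.4×1.125×0.3125×70) = 36.094 kips/bolt; interior L_c = 3.125 − 1.25 = 1.875, R_n = 49.219 kips/bolt. φR_n = 0.75 × (1×36.094 + 2×49.219) = 100.9 kips.
Tension yield (gross): A_g = 10.0625×0.3125 = 3.1445 in². φR_n = 0.90 × 50 × 3.1445 = 141.5 kips.
Governing: min(120.8, 100.9, 141.5) = 100.9 kips → bearing.

100.9 kips (bearing governs)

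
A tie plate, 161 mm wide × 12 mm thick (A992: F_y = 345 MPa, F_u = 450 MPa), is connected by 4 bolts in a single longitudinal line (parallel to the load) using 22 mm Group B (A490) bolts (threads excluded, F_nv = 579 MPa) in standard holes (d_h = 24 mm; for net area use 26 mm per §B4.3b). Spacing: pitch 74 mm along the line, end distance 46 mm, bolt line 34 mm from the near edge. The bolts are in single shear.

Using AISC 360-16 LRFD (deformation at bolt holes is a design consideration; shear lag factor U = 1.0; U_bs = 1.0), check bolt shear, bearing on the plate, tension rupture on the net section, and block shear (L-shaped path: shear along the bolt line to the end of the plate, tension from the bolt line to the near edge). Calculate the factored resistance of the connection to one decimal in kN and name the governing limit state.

Bolt shear: A_b = π(22)²/4 = 380.13 mm². φR_n = 0.75 × 579 × 380.13 × 4 × 1 = 660.3 kN.
Bearing (12 mm plate, F_u = 450 MPa): end bolts L_c = 46 − 24/2 = 34, R_n = min(1.2×34×12×450, 2.4×22×12×450) = 220.32 kN/bolt; interior L_c = 74 − 24 = 50, R_n = 285.12 kN/bolt. φR_n = 0.75 × (1×220.32 + 3×285.12) = 806.8 kN.
Tension rupture (net): A_n = (161 − 1×26)×12 = 1620 mm² (U = 1.0, A_e = A_n). φR_n = 0.75 × 450 × 1620 = 546.8 kN.
Block shear: shear path 1×[46+3×74] = 1×268 mm, A_gv = 3216, A_nv = 1×(268 − 3.5×26)×12 = 2124 mm²; tension to near edge: (34 − 0.5×26)×12 = 252 mm². R_n = min(0.6×450×2124, 0.6×345×3216) + 1.0×450×252 = min(573.48, 665.71) + 113.4 = 686.88 kN. φR_n = 0.75 × 686.88 = 515.2 kN.
Governing: min(660.3, 806.8, 546.8, 515.2) = 515.2 kN → block shear.

515.2 kN (block shear governs)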